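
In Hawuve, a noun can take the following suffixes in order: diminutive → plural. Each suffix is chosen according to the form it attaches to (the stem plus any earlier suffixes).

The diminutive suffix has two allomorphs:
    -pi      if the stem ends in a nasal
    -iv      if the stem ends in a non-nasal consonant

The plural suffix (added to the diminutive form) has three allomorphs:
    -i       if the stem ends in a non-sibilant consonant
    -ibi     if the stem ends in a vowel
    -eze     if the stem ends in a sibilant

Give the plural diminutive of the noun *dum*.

dumpiibi

*dum*: final consonant = /m/, a nasal → -pi → *dumpi*.
The diminutive form *dumpi*: final sound = /i/, a vowel → -ibi → *dumpiibi*.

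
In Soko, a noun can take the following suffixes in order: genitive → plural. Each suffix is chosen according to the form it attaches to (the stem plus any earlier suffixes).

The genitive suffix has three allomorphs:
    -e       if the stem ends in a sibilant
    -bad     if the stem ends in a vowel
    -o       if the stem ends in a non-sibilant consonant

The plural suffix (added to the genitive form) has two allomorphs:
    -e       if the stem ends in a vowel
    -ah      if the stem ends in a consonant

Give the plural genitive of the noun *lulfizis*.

Since the final sound of *lulfizis* is /s/ (a sibilant), it takes -e, giving *lulfizise*.
The genitive form *lulfizise*: final sound = /e/, a vowel → -e → *lulfizisee*.

lulfizisee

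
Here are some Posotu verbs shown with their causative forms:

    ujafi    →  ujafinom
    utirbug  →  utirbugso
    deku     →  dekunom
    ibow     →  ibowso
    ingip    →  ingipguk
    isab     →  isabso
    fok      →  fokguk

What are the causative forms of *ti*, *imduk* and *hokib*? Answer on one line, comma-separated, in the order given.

The suffix is conditioned by the final sound: -guk when the stem ends in a voiceless consonant (*ingip*, *fok*); -so when the stem ends in a voiced consonant (*utirbug*, *ibow*, *isab*); -nom when the stem ends in a vowel (*ujafi*, *deku*).
The final sound of *ti* is /i/, which is a vowel, so the suffix is -nom, giving *tinom*.
The final sound of *imduk* is /k/, which is a voiceless consonant, so the suffix is -guk, giving *imdukguk*.
The final sound of *hokib* is /b/, which is a voiced consonant, so the suffix is -so, giving *hokibso*.

tinom, imdukguk, hokibso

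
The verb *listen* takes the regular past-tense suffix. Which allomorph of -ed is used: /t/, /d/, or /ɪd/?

The stem *listen* ends in a voiced sound other than /d/.
The -ed suffix is realized as /ɪd/ after /t, d/; as /t/ after other voiceless consonants; and as /d/ after other voiced sounds.
So -ed on *listen* is pronounced /d/.

/d/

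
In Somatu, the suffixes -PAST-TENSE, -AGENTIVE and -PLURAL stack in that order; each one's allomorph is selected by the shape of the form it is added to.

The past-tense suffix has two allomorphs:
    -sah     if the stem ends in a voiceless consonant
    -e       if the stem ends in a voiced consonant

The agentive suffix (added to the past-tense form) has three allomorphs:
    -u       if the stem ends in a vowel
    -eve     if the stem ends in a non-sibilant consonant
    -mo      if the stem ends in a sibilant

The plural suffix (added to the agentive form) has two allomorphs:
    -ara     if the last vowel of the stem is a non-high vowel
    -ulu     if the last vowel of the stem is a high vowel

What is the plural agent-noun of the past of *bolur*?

bolureuulu

*bolur*: final consonant = /r/, voiced → -e → *bolure*.
The past-tense form *bolure*: final sound = /e/, a vowel → -u → *bolureu*.
The agentive form *bolureu* — last vowel /u/ (a high vowel) → -ulu → *bolureuulu*.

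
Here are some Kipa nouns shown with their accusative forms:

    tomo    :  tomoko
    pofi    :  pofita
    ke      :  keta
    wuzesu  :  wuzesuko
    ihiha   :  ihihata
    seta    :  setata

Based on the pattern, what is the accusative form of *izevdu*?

The alternation tracks the last vowel of the stem — -ko when the last vowel of the stem is a rounded vowel (*tomo*, *wuzesu*); -ta when the last vowel of the stem is an unrounded vowel (*pofi*, *ke*, *ihiha*, *seta*).
*izevdu*: last vowel = /u/, a rounded vowel → -ko → *izevduko*.

izevduko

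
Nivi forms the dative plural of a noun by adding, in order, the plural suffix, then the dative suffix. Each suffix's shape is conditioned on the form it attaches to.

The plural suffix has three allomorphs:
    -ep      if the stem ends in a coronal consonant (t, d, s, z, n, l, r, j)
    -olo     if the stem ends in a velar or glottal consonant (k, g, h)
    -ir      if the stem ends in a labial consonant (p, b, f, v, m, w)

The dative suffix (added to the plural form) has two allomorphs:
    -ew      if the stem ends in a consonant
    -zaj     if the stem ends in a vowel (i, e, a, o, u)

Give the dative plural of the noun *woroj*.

worojepew

Since the final consonant of *woroj* is /j/ (coronal), it takes -ep, giving *worojep*.
The final sound of the plural form *worojep* is /p/, which is a consonant, so the dative suffix is -ew, giving *worojepew*.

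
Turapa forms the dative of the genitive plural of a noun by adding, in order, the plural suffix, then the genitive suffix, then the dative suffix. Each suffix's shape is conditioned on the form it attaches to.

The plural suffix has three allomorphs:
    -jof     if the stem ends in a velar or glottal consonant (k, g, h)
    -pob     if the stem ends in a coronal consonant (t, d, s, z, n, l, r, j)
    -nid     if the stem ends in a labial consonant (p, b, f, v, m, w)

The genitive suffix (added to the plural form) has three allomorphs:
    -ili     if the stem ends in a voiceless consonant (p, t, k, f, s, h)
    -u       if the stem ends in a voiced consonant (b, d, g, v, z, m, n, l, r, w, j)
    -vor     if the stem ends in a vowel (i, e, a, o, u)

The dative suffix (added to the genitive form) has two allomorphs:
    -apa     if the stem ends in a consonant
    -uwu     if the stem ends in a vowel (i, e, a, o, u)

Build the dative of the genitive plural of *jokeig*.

The final consonant of *jokeig* is /g/, which is velar/glottal, so the plural suffix is -jof, giving *jokeigjof*.
The plural form *jokeigjof*: final sound = /f/, a voiceless consonant → -ili → *jokeigjofili*.
The genitive form *jokeigjofili* — final sound /i/ (a vowel) → -uwu → *jokeigjofiliuwu*.

jokeigjofiliuwu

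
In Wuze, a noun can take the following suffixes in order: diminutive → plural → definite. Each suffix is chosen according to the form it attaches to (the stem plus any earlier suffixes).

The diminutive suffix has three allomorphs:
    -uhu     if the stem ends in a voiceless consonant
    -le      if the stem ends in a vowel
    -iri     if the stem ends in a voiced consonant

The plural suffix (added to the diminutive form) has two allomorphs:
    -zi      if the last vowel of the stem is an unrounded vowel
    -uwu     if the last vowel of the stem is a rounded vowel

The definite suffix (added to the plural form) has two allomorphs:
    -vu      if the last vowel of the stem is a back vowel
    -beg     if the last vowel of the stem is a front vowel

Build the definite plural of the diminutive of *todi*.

*todi*: final sound = /i/, a vowel → -le → *todile*.
The diminutive form *todile* — last vowel /e/ (an unrounded vowel) → -zi → *todilezi*.
The last vowel of the plural form *todilezi* is /i/, which is a front vowel, so the definite suffix is -beg, giving *todilezibeg*.

todilezibeg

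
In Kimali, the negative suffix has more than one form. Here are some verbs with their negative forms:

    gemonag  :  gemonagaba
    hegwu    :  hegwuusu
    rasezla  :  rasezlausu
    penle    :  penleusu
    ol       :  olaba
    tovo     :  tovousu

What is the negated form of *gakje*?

Looking at the final sound of each stem: -aba when the stem ends in a consonant (*gemonag*, *ol*); -usu when the stem ends in a vowel (*hegwu*, *rasezla*, *penle*, *tovo*).
The final sound of *gakje* is /e/, which is a vowel, so the suffix is -usu, giving *gakjeusu*.

gakjeusu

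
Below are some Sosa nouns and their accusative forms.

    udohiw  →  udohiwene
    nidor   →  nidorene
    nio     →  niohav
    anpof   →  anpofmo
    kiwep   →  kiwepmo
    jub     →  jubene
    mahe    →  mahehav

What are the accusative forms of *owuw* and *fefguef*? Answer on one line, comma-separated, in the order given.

owuwene, fefguefmo

Looking at the final sound of each stem: -mo when the stem ends in a voiceless consonant (*anpof*, *kiwep*); -ene when the stem ends in a voiced consonant (*udohiw*, *nidor*, *jub*); -hav when the stem ends in a vowel (*nio*, *mahe*).
The final sound of *owuw* is /w/, which is a voiced consonant, so the suffix is -ene, giving *owuwene*.
The final sound of *fefguef* is /f/, which is a voiceless consonant, so the suffix is -mo, giving *fefguefmo*.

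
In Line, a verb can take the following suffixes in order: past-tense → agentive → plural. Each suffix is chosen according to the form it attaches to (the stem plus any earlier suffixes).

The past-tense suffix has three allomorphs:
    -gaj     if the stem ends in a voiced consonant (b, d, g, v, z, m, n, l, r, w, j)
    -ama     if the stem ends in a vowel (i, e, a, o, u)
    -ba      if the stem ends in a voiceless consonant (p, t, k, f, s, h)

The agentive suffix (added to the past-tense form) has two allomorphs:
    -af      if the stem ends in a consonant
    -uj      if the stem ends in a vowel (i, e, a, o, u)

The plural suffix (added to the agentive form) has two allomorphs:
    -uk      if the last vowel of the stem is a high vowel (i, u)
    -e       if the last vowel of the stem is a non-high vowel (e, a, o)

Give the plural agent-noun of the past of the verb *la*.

laamaujuk

*la*: final sound = /a/, a vowel → -ama → *laama*.
Since the final sound of the past-tense form *laama* is /a/ (a vowel), it takes -uj, giving *laamauj*.
Since the last vowel of the agentive form *laamauj* is /u/ (a high vowel), it takes -uk, giving *laamaujuk*.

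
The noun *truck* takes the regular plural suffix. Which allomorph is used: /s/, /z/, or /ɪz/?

/s/

The stem *truck* ends in a voiceless non-sibilant consonant.
The plural suffix surfaces as /ɪz/ after sibilants, /s/ after other voiceless consonants, and /z/ after other voiced sounds.
So the plural -s on *truck* is pronounced /s/.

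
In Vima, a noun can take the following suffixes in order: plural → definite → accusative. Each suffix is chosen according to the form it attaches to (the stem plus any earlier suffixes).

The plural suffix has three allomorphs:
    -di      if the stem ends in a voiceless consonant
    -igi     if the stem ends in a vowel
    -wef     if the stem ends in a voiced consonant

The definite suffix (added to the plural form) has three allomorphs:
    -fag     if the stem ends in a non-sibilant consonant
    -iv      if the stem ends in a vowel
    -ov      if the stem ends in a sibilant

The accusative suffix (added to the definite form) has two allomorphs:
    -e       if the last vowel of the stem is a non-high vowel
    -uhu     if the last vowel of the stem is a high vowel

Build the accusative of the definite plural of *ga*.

The final sound of *ga* is /a/, which is a vowel, so the plural suffix is -igi, giving *gaigi*.
Since the final sound of the plural form *gaigi* is /i/ (a vowel), it takes -iv, giving *gaigiiv*.
The definite form *gaigiiv*: last vowel = /i/, a high vowel → -uhu → *gaigiivuhu*.

gaigiivuhu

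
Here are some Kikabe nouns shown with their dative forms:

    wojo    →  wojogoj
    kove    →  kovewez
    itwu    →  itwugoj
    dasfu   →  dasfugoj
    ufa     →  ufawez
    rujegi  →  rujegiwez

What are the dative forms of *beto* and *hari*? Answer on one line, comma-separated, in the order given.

The alternation tracks the last vowel of the stem — -goj when the last vowel of the stem is a rounded vowel (*wojo*, *itwu*, *dasfu*); -wez when the last vowel of the stem is an unrounded vowel (*kove*, *ufa*, *rujegi*).
The last vowel of *beto* is /o/, which is a rounded vowel, so the suffix is -goj, giving *betogoj*.
*hari* — last vowel /i/ (an unrounded vowel) → -wez → *hariwez*.

betogoj, hariwez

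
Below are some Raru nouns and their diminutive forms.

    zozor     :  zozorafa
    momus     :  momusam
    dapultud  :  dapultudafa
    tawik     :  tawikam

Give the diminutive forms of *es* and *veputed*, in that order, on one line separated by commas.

esam, veputedafa

The pattern is voicing of the final consonant: -am when the stem ends in a voiceless consonant (*momus*, *tawik*); -afa when the stem ends in a voiced consonant (*zozor*, *dapultud*).
*es*: final consonant = /s/, voiceless → -am → *esam*.
The final consonant of *veputed* is /d/, which is voiced, so the suffix is -afa, giving *veputedafa*.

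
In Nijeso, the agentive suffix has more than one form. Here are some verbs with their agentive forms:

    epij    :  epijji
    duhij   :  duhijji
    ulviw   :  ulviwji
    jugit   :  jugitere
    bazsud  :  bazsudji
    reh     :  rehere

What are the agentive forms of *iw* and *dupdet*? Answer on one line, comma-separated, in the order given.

Looking at the final consonant of each stem: -ere when the stem ends in a voiceless consonant (*jugit*, *reh*); -ji when the stem ends in a voiced consonant (*epij*, *duhij*, *ulviw*, *bazsud*).
The final consonant of *iw* is /w/, which is voiced, so the suffix is -ji, giving *iwji*.
*dupdet*: final consonant = /t/, voiceless → -ere → *dupdetere*.

iwji, dupdetere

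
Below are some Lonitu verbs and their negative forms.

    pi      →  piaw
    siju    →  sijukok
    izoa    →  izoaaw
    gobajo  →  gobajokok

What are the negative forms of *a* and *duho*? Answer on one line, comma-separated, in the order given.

aaw, duhokok

Looking at the last vowel of each stem: -kok when the last vowel of the stem is a rounded vowel (*siju*, *gobajo*); -aw when the last vowel of the stem is an unrounded vowel (*pi*, *izoa*).
The last vowel of *a* is /a/, which is an unrounded vowel, so the suffix is -aw, giving *aaw*.
The last vowel of *duho* is /o/, which is a rounded vowel, so the suffix is -kok, giving *duhokok*.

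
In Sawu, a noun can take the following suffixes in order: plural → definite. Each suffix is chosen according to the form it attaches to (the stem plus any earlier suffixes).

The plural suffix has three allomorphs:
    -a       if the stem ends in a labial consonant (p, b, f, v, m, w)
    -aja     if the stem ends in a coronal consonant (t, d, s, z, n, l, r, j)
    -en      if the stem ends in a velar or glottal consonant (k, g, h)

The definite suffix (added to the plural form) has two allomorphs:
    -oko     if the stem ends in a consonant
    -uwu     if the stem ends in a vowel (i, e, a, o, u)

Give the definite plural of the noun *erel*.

erelajauwu

The final consonant of *erel* is /l/, which is coronal, so the plural suffix is -aja, giving *erelaja*.
The plural form *erelaja*: final sound = /a/, a vowel → -uwu → *erelajauwu*.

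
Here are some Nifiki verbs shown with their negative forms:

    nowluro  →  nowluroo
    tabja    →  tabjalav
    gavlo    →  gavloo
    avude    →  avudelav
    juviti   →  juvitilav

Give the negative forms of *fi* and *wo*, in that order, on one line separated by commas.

Looking at the last vowel of each stem: -o when the last vowel of the stem is a rounded vowel (*nowluro*, *gavlo*); -lav when the last vowel of the stem is an unrounded vowel (*tabja*, *avude*, *juviti*).
The last vowel of *fi* is /i/, which is an unrounded vowel, so the suffix is -lav, giving *filav*.
Since the last vowel of *wo* is /o/ (a rounded vowel), it takes -o, giving *woo*.

filav, woo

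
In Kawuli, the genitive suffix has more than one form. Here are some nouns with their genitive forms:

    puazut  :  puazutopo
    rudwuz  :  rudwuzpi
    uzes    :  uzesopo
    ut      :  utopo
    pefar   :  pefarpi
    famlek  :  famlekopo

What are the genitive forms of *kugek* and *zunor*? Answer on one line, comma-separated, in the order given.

kugekopo, zunorpi

The alternation tracks the final consonant of the stem — -opo when the stem ends in a voiceless consonant (*puazut*, *uzes*, *ut*, *famlek*); -pi when the stem ends in a voiced consonant (*rudwuz*, *pefar*).
*kugek* — final consonant /k/ (voiceless) → -opo → *kugekopo*.
The final consonant of *zunor* is /r/, which is voiced, so the suffix is -pi, giving *zunorpi*.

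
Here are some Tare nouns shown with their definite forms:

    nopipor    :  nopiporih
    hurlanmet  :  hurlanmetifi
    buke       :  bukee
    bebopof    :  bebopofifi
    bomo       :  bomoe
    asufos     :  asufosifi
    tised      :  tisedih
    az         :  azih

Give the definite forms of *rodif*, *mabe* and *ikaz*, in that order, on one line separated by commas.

The alternation tracks the final sound of the stem — -ifi when the stem ends in a voiceless consonant (*hurlanmet*, *bebopof*, *asufos*); -ih when the stem ends in a voiced consonant (*nopipor*, *tised*, *az*); -e when the stem ends in a vowel (*buke*, *bomo*).
The final sound of *rodif* is /f/, which is a voiceless consonant, so the suffix is -ifi, giving *rodififi*.
Since the final sound of *mabe* is /e/ (a vowel), it takes -e, giving *mabee*.
The final sound of *ikaz* is /z/, which is a voiced consonant, so the suffix is -ih, giving *ikazih*.

rodififi, mabee, ikazih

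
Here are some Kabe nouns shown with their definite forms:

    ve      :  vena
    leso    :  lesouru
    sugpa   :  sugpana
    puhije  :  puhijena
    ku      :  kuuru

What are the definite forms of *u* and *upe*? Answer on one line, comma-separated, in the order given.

The suffix is conditioned by the last vowel: -uru when the last vowel of the stem is a rounded vowel (*leso*, *ku*); -na when the last vowel of the stem is an unrounded vowel (*ve*, *sugpa*, *puhije*).
Since the last vowel of *u* is /u/ (a rounded vowel), it takes -uru, giving *uuru*.
The last vowel of *upe* is /e/, which is an unrounded vowel, so the suffix is -na, giving *upena*.

uuru, upena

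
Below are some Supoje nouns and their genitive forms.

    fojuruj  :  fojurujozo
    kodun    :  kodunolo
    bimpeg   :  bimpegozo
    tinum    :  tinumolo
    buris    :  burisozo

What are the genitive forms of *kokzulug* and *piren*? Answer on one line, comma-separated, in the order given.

The pattern is nasality of the final consonant: -olo when the stem ends in a nasal (*kodun*, *tinum*); -ozo when the stem ends in a non-nasal consonant (*fojuruj*, *bimpeg*, *buris*).
The final consonant of *kokzulug* is /g/, which is non-nasal, so the suffix is -ozo, giving *kokzulugozo*.
*piren*: final consonant = /n/, a nasal → -olo → *pirenolo*.

kokzulugozo, pirenolo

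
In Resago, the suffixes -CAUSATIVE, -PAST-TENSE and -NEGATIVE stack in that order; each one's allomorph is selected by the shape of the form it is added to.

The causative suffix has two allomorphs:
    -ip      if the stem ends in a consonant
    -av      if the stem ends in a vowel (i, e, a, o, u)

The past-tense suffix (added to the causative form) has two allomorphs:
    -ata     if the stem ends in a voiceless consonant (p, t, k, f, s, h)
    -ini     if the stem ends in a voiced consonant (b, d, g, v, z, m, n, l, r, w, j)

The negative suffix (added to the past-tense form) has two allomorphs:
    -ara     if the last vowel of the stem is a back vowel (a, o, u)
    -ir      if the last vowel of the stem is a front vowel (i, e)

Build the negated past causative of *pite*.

piteaviniir

*pite*: final sound = /e/, a vowel → -av → *piteav*.
The causative form *piteav* — final consonant /v/ (voiced) → -ini → *piteavini*.
The last vowel of the past-tense form *piteavini* is /i/, which is a front vowel, so the negative suffix is -ir, giving *piteaviniir*.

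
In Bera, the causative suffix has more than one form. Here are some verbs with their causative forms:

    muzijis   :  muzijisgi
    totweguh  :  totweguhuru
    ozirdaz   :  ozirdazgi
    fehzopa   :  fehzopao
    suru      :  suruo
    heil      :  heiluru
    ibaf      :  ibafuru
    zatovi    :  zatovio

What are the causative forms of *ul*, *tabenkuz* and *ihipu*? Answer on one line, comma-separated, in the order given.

uluru, tabenkuzgi, ihipuo

Looking at the final sound of each stem: -gi when the stem ends in a sibilant (*muzijis*, *ozirdaz*); -uru when the stem ends in a non-sibilant consonant (*totweguh*, *heil*, *ibaf*); -o when the stem ends in a vowel (*fehzopa*, *suru*, *zatovi*).
*ul*: final sound = /l/, a non-sibilant consonant → -uru → *uluru*.
*tabenkuz* — final sound /z/ (a sibilant) → -gi → *tabenkuzgi*.
*ihipu*: final sound = /u/, a vowel → -o → *ihipuo*.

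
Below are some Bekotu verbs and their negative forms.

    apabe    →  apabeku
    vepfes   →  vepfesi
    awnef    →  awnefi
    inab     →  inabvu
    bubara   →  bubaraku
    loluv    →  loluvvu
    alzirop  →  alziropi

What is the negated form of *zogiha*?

zogihaku

The pattern is voicing of the final sound: -i when the stem ends in a voiceless consonant (*vepfes*, *awnef*, *alzirop*); -vu when the stem ends in a voiced consonant (*inab*, *loluv*); -ku when the stem ends in a vowel (*apabe*, *bubara*).
*zogiha* — final sound /a/ (a vowel) → -ku → *zogihaku*.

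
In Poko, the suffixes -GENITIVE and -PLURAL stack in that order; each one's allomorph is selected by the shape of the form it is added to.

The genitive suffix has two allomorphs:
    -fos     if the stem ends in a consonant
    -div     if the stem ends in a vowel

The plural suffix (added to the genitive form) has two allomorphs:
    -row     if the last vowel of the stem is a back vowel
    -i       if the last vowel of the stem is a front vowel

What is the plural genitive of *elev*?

*elev*: final sound = /v/, a consonant → -fos → *elevfos*.
The genitive form *elevfos* — last vowel /o/ (a back vowel) → -row → *elevfosrow*.

elevfosrow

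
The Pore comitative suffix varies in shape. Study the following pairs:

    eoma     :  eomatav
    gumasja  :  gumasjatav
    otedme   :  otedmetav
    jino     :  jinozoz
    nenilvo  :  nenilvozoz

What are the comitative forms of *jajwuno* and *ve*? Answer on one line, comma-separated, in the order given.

jajwunozoz, vetav

The suffix is conditioned by the last vowel: -zoz when the last vowel of the stem is a rounded vowel (*jino*, *nenilvo*); -tav when the last vowel of the stem is an unrounded vowel (*eoma*, *gumasja*, *otedme*).
*jajwuno*: last vowel = /o/, a rounded vowel → -zoz → *jajwunozoz*.
The last vowel of *ve* is /e/, which is an unrounded vowel, so the suffix is -tav, giving *vetav*.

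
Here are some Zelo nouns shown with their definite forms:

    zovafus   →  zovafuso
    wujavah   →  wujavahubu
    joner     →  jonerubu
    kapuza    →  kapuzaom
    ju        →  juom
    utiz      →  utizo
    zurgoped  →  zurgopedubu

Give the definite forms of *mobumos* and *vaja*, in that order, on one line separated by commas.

mobumoso, vajaom

Looking at the final sound of each stem: -o when the stem ends in a sibilant (*zovafus*, *utiz*); -ubu when the stem ends in a non-sibilant consonant (*wujavah*, *joner*, *zurgoped*); -om when the stem ends in a vowel (*kapuza*, *ju*).
*mobumos* — final sound /s/ (a sibilant) → -o → *mobumoso*.
*vaja*: final sound = /a/, a vowel → -om → *vajaom*.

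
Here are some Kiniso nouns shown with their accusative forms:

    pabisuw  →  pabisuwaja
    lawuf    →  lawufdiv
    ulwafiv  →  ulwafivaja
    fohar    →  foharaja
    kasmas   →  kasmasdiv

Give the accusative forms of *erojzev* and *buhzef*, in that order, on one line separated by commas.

Looking at the final consonant of each stem: -div when the stem ends in a voiceless consonant (*lawuf*, *kasmas*); -aja when the stem ends in a voiced consonant (*pabisuw*, *ulwafiv*, *fohar*).
*erojzev*: final consonant = /v/, voiced → -aja → *erojzevaja*.
Since the final consonant of *buhzef* is /f/ (voiceless), it takes -div, giving *buhzefdiv*.

erojzevaja, buhzefdiv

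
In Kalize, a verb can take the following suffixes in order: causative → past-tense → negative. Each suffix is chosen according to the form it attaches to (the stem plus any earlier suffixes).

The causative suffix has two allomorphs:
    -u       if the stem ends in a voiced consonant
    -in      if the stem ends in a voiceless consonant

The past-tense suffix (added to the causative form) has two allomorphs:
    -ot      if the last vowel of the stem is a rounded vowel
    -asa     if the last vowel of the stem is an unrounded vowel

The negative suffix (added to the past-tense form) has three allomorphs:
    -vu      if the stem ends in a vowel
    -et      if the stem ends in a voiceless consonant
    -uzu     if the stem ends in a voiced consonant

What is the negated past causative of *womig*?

womiguotet

*womig* — final consonant /g/ (voiced) → -u → *womigu*.
The last vowel of the causative form *womigu* is /u/, which is a rounded vowel, so the past-tense suffix is -ot, giving *womiguot*.
The past-tense form *womiguot*: final sound = /t/, a voiceless consonant → -et → *womiguotet*.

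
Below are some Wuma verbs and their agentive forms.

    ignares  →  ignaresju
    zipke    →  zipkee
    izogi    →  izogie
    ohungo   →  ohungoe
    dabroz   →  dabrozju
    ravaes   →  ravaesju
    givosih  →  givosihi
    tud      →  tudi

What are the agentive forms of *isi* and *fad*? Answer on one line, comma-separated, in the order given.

Looking at the final sound of each stem: -ju when the stem ends in a sibilant (*ignares*, *dabroz*, *ravaes*); -i when the stem ends in a non-sibilant consonant (*givosih*, *tud*); -e when the stem ends in a vowel (*zipke*, *izogi*, *ohungo*).
The final sound of *isi* is /i/, which is a vowel, so the suffix is -e, giving *isie*.
The final sound of *fad* is /d/, which is a non-sibilant consonant, so the suffix is -i, giving *fadi*.

isie, fadi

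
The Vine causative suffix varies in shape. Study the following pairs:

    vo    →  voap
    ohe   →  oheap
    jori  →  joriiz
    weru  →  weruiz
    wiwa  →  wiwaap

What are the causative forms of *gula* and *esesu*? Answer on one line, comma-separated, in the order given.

The pattern is height harmony: -iz when the last vowel of the stem is a high vowel (*jori*, *weru*); -ap when the last vowel of the stem is a non-high vowel (*vo*, *ohe*, *wiwa*).
*gula* — last vowel /a/ (a non-high vowel) → -ap → *gulaap*.
Since the last vowel of *esesu* is /u/ (a high vowel), it takes -iz, giving *esesuiz*.

gulaap, esesuiz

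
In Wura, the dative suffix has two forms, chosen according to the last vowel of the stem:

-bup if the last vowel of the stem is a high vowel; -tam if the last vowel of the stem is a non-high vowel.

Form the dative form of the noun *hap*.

haptam

The last vowel of *hap* is /a/, which is a non-high vowel, so the suffix is -tam, giving *haptam*.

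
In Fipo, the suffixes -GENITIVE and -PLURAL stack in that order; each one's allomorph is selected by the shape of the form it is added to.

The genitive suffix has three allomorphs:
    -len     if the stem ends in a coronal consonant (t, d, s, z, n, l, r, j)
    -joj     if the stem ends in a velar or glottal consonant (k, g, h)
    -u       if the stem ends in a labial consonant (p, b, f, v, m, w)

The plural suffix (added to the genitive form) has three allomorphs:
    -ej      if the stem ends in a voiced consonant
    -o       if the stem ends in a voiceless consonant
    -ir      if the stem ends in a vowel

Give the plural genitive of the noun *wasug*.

The final consonant of *wasug* is /g/, which is velar/glottal, so the genitive suffix is -joj, giving *wasugjoj*.
Since the final sound of the genitive form *wasugjoj* is /j/ (a voiced consonant), it takes -ej, giving *wasugjojej*.

wasugjojej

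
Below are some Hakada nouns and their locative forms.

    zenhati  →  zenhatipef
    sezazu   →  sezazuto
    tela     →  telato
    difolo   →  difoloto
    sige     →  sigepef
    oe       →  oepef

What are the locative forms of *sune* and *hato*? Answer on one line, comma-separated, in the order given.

The alternation tracks the last vowel of the stem — -pef when the last vowel of the stem is a front vowel (*zenhati*, *sige*, *oe*); -to when the last vowel of the stem is a back vowel (*sezazu*, *tela*, *difolo*).
*sune*: last vowel = /e/, a front vowel → -pef → *sunepef*.
*hato*: last vowel = /o/, a back vowel → -to → *hatoto*.

sunepef, hatoto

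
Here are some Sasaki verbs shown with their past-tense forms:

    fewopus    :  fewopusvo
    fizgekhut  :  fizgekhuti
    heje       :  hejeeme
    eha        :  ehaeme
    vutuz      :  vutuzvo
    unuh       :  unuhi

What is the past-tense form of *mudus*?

mudusvo

The alternation tracks the final sound of the stem — -vo when the stem ends in a sibilant (*fewopus*, *vutuz*); -i when the stem ends in a non-sibilant consonant (*fizgekhut*, *unuh*); -eme when the stem ends in a vowel (*heje*, *eha*).
*mudus* — final sound /s/ (a sibilant) → -vo → *mudusvo*.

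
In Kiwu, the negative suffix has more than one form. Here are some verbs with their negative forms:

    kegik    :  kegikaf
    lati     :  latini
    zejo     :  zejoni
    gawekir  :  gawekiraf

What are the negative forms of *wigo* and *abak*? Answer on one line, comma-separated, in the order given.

wigoni, abakaf

The suffix is conditioned by the final sound: -af when the stem ends in a consonant (*kegik*, *gawekir*); -ni when the stem ends in a vowel (*lati*, *zejo*).
Since the final sound of *wigo* is /o/ (a vowel), it takes -ni, giving *wigoni*.
*abak*: final sound = /k/, a consonant → -af → *abakaf*.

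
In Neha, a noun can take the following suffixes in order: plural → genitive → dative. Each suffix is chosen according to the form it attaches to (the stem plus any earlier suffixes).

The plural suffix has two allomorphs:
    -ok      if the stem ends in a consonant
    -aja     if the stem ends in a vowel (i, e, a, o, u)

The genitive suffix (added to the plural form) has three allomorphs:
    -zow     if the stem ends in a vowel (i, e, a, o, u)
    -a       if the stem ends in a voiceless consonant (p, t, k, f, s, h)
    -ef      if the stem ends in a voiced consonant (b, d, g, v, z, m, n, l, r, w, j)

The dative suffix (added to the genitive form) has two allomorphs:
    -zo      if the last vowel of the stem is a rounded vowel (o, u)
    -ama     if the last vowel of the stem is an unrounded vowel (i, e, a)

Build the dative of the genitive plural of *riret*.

riretokaama

*riret*: final sound = /t/, a consonant → -ok → *riretok*.
The plural form *riretok*: final sound = /k/, a voiceless consonant → -a → *riretoka*.
The last vowel of the genitive form *riretoka* is /a/, which is an unrounded vowel, so the dative suffix is -ama, giving *riretokaama*.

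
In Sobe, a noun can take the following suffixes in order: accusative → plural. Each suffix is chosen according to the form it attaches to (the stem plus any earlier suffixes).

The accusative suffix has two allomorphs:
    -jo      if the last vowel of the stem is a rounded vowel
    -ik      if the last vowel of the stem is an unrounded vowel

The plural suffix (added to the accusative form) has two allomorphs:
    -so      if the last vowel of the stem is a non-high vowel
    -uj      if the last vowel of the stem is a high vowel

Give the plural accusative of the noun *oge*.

ogeikuj

Since the last vowel of *oge* is /e/ (an unrounded vowel), it takes -ik, giving *ogeik*.
The accusative form *ogeik* — last vowel /i/ (a high vowel) → -uj → *ogeikuj*.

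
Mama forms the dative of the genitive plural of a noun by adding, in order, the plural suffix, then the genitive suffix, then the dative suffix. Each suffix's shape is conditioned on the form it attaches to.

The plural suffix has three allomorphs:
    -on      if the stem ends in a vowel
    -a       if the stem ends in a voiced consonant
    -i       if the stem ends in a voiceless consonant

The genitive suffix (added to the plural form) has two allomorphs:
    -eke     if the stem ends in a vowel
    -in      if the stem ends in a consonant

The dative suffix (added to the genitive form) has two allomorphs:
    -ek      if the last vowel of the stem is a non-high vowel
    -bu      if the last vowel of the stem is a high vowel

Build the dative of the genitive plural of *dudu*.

*dudu* — final sound /u/ (a vowel) → -on → *duduon*.
The plural form *duduon*: final sound = /n/, a consonant → -in → *duduonin*.
The last vowel of the genitive form *duduonin* is /i/, which is a high vowel, so the dative suffix is -bu, giving *duduoninbu*.

duduoninbu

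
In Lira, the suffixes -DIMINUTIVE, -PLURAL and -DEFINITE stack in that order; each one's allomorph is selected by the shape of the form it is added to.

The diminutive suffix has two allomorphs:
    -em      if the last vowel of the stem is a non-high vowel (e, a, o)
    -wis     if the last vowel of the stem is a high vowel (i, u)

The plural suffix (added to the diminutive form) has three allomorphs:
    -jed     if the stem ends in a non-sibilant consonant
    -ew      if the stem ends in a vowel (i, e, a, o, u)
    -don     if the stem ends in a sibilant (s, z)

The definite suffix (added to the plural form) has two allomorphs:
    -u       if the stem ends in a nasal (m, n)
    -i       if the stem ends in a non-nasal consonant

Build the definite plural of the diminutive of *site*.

*site*: last vowel = /e/, a non-high vowel → -em → *siteem*.
Since the final sound of the diminutive form *siteem* is /m/ (a non-sibilant consonant), it takes -jed, giving *siteemjed*.
The final consonant of the plural form *siteemjed* is /d/, which is non-nasal, so the definite suffix is -i, giving *siteemjedi*.

siteemjedi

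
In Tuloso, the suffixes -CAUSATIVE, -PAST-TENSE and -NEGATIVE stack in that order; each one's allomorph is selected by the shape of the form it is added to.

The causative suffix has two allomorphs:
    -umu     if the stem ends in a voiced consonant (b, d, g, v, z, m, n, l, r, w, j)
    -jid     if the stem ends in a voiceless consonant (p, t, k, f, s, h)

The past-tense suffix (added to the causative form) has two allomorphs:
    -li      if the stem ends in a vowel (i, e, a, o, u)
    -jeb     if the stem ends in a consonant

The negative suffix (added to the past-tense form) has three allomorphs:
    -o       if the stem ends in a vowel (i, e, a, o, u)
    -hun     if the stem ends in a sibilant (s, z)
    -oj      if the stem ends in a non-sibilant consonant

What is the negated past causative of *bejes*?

Since the final consonant of *bejes* is /s/ (voiceless), it takes -jid, giving *bejesjid*.
The causative form *bejesjid*: final sound = /d/, a consonant → -jeb → *bejesjidjeb*.
The past-tense form *bejesjidjeb* — final sound /b/ (a non-sibilant consonant) → -oj → *bejesjidjeboj*.

bejesjidjeboj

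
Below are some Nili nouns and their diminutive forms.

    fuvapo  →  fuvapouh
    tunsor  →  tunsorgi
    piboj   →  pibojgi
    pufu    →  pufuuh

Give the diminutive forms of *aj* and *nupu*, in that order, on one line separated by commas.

The suffix is conditioned by the final sound: -gi when the stem ends in a consonant (*tunsor*, *piboj*); -uh when the stem ends in a vowel (*fuvapo*, *pufu*).
The final sound of *aj* is /j/, which is a consonant, so the suffix is -gi, giving *ajgi*.
*nupu* — final sound /u/ (a vowel) → -uh → *nupuuh*.

ajgi, nupuuh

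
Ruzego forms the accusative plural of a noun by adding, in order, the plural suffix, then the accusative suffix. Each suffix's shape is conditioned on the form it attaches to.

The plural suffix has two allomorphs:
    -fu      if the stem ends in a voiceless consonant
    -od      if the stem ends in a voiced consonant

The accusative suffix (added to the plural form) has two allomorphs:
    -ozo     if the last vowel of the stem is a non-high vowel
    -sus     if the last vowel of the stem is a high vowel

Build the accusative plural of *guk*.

*guk*: final consonant = /k/, voiceless → -fu → *gukfu*.
The plural form *gukfu*: last vowel = /u/, a high vowel → -sus → *gukfusus*.

gukfusus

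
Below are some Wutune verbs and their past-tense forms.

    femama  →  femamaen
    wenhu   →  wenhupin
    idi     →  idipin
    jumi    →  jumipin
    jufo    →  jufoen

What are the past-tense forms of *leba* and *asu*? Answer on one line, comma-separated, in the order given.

lebaen, asupin

The pattern is height harmony: -pin when the last vowel of the stem is a high vowel (*wenhu*, *idi*, *jumi*); -en when the last vowel of the stem is a non-high vowel (*femama*, *jufo*).
*leba*: last vowel = /a/, a non-high vowel → -en → *lebaen*.
*asu* — last vowel /u/ (a high vowel) → -pin → *asupin*.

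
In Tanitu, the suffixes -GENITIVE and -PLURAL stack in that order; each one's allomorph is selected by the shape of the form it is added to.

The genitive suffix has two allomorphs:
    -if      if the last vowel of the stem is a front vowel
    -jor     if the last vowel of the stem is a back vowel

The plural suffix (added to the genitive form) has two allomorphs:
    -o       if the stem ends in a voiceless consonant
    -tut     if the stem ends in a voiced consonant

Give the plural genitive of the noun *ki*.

kiifo

The last vowel of *ki* is /i/, which is a front vowel, so the genitive suffix is -if, giving *kiif*.
The genitive form *kiif*: final consonant = /f/, voiceless → -o → *kiifo*.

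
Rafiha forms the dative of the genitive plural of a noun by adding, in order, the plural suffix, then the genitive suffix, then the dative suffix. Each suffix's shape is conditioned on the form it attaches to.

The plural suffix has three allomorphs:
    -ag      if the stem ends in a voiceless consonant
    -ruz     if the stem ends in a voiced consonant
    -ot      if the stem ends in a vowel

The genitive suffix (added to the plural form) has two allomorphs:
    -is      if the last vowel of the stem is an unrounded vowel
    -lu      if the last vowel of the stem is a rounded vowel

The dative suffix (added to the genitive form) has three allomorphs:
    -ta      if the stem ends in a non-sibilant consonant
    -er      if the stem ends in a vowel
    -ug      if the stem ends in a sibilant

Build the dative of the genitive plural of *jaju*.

jajuotluer

*jaju*: final sound = /u/, a vowel → -ot → *jajuot*.
The plural form *jajuot*: last vowel = /o/, a rounded vowel → -lu → *jajuotlu*.
The genitive form *jajuotlu* — final sound /u/ (a vowel) → -er → *jajuotluer*.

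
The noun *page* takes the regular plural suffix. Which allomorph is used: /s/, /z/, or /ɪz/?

The stem *page* ends in a sibilant (/s, z, ʃ, ʒ, tʃ, dʒ/).
The plural suffix surfaces as /ɪz/ after sibilants, /s/ after other voiceless consonants, and /z/ after other voiced sounds.
So the plural -s on *page* is pronounced /ɪz/.

/ɪz/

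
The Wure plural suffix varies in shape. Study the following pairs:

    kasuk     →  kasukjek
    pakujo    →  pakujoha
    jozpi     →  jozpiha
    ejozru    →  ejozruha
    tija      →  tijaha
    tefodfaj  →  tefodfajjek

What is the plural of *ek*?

The pattern is consonant vs. vowel: -jek when the stem ends in a consonant (*kasuk*, *tefodfaj*); -ha when the stem ends in a vowel (*pakujo*, *jozpi*, *ejozru*, *tija*).
*ek*: final sound = /k/, a consonant → -jek → *ekjek*.

ekjek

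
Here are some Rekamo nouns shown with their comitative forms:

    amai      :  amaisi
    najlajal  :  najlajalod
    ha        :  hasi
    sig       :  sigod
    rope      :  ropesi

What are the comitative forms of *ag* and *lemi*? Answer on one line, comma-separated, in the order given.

Looking at the final sound of each stem: -od when the stem ends in a consonant (*najlajal*, *sig*); -si when the stem ends in a vowel (*amai*, *ha*, *rope*).
*ag* — final sound /g/ (a consonant) → -od → *agod*.
*lemi*: final sound = /i/, a vowel → -si → *lemisi*.

agod, lemisi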